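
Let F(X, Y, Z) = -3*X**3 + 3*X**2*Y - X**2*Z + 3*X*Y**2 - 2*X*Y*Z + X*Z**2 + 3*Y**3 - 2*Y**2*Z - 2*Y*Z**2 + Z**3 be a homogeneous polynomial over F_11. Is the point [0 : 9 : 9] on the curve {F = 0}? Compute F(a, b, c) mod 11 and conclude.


F(0,9,9) ≡ 0 (mod 11); P is on the curve.

Evaluate F(0, 9, 9) term-by-term (mod 11).
  -3*X**3 ↦ -3·0·1·1 = 0
  3*X**2*Y ↦ 3·0·9·1 = 0
  -X**2*Z ↦ -1·0·1·9 = 0
  3*X*Y**2 ↦ 3·0·81·1 = 0
  -2*X*Y*Z ↦ -2·0·9·9 = 0
  X*Z**2 ↦ 1·0·1·81 = 0
  3*Y**3 ↦ 3·1·729·1 = 2187
  -2*Y**2*Z ↦ -2·1·81·9 = -1458
  -2*Y*Z**2 ↦ -2·1·9·81 = -1458
  Z**3 ↦ 1·1·1·729 = 729
Sum: F(0, 9, 9) = (0) + (0) + (0) + (0) + (0) + (0) + (2187) + (-1458) + (-1458) + (729) = 0.
Reducing mod 11: 0 ≡ 0 (mod 11).
Since F(a, b, c) ≡ 0 (mod 11), P lies on the curve.


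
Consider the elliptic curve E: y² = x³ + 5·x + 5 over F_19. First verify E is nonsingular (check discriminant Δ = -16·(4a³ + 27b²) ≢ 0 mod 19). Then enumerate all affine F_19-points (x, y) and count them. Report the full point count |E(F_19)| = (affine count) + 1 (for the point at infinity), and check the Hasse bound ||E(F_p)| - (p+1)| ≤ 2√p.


Affine points = {(0, 9), (0, 10), (1, 7), (1, 12), (2, 2), (2, 17), (3, 3), (3, 16), (6, 2), (6, 17), (8, 5), (8, 14), (9, 0), (11, 2), (11, 17), (12, 8), (12, 11), (13, 5), (13, 14), (14, 8), (14, 11), (15, 4), (15, 15), (16, 1), (16, 18), (17, 5), (17, 14)}; affine count = 27; |E(F_19)| = 28.

Discriminant check: Δ ∝ 4a³ + 27b² = 4·5³ + 27·5² = 4·125 + 27·25 ≡ 16 (mod 19). Nonzero ⇒ E is nonsingular.
For each x ∈ F_19, compute rhs = x³ + 5·x + 5 mod 19, then count y ∈ F_19 with y² ≡ rhs.
  x = 0: rhs = 5, matching y values: 9, 10 (2 points).
  x = 1: rhs = 11, matching y values: 7, 12 (2 points).
  x = 2: rhs = 4, matching y values: 2, 17 (2 points).
  x = 3: rhs = 9, matching y values: 3, 16 (2 points).
  x = 4: rhs = 13, matching y values: none (0 points).
  x = 5: rhs = 3, matching y values: none (0 points).
  x = 6: rhs = 4, matching y values: 2, 17 (2 points).
  x = 7: rhs = 3, matching y values: none (0 points).
  x = 8: rhs = 6, matching y values: 5, 14 (2 points).
  x = 9: rhs = 0, matching y values: 0 (1 points).
  x = 10: rhs = 10, matching y values: none (0 points).
  x = 11: rhs = 4, matching y values: 2, 17 (2 points).
  x = 12: rhs = 7, matching y values: 8, 11 (2 points).
  x = 13: rhs = 6, matching y values: 5, 14 (2 points).
  x = 14: rhs = 7, matching y values: 8, 11 (2 points).
  x = 15: rhs = 16, matching y values: 4, 15 (2 points).
  x = 16: rhs = 1, matching y values: 1, 18 (2 points).
  x = 17: rhs = 6, matching y values: 5, 14 (2 points).
  x = 18: rhs = 18, matching y values: none (0 points).
Total affine count: 27.
Full point count |E(F_19)| = 27 + 1 = 28.
Hasse bound: |28 − (19+1)| = |8| = 8 ≤ 2√19 ≈ 8.7178 ✓.


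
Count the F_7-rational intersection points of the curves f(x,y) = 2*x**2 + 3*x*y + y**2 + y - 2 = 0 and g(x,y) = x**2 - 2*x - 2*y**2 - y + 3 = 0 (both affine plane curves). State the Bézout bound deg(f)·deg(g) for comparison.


Common zeros: {(0, 1), (2, 1), (3, 5)}; count = 3; Bézout bound = 4.

deg(f) = 2, deg(g) = 2, so Bézout bound = 4.
Scan x ∈ F_7. For each x, list the y ∈ F_7 with f(x, y) ≡ 0 and those with g(x, y) ≡ 0 (mod 7); the common zeros in that column are the intersection.
  x = 0: f ≡ 0 at y ∈ {1, 5}; g ≡ 0 at y ∈ {1, 2}; common: {1}.
  x = 1: f ≡ 0 at y ∈ {0, 3}; g ≡ 0 at y ∈ ∅; common: ∅.
  x = 2: f ≡ 0 at y ∈ {1, 6}; g ≡ 0 at y ∈ {1, 2}; common: {1}.
  x = 3: f ≡ 0 at y ∈ {5, 6}; g ≡ 0 at y ∈ {5}; common: {5}.
  x = 4: f ≡ 0 at y ∈ {4}; g ≡ 0 at y ∈ ∅; common: ∅.
  x = 5: f ≡ 0 at y ∈ {2, 3}; g ≡ 0 at y ∈ ∅; common: ∅.
  x = 6: f ≡ 0 at y ∈ {0, 2}; g ≡ 0 at y ∈ {5}; common: ∅.
Collecting: common zeros = {(0, 1), (2, 1), (3, 5)}, so the count is 3.
Comparison with the Bézout bound: 3 ≤ 4 = deg(f)·deg(g), as expected for curves with no common component (the affine F_7-count falls short of the bound because intersections may lie at infinity, over extension fields, or carry multiplicity).


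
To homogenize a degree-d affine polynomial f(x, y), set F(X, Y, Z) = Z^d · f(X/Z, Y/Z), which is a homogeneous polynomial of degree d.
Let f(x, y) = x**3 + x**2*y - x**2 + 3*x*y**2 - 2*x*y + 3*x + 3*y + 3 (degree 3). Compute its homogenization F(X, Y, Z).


F(X, Y, Z) = X**3 + X**2*Y - X**2*Z + 3*X*Y**2 - 2*X*Y*Z + 3*X*Z**2 + 3*Y*Z**2 + 3*Z**3

deg(f) = 3.
Substitute x = X/Z, y = Y/Z into f, then multiply by Z^3.
  monomial 1·x^3·y^0 ↦ 1·X^3·Y^0·Z^0.
  monomial 1·x^2·y^1 ↦ 1·X^2·Y^1·Z^0.
  monomial -1·x^2·y^0 ↦ -1·X^2·Y^0·Z^1.
  monomial 3·x^1·y^2 ↦ 3·X^1·Y^2·Z^0.
  monomial -2·x^1·y^1 ↦ -2·X^1·Y^1·Z^1.
  monomial 3·x^1·y^0 ↦ 3·X^1·Y^0·Z^2.
  monomial 3·x^0·y^1 ↦ 3·X^0·Y^1·Z^2.
  monomial 3·x^0·y^0 ↦ 3·X^0·Y^0·Z^3.
Collecting: F(X, Y, Z) = X**3 + X**2*Y - X**2*Z + 3*X*Y**2 - 2*X*Y*Z + 3*X*Z**2 + 3*Y*Z**2 + 3*Z**3.


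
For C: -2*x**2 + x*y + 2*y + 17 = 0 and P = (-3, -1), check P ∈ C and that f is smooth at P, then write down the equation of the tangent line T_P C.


Tangent line at P: 11*x - y + 32 = 0.

Step 1: f(-3, -1) = 0, so P lies on C.
Step 2: partial derivatives
  f_x(x, y) = -4*x + y, f_y(x, y) = x + 2.
  f_x(P) = 11, f_y(P) = -1 (gradient nonzero, so P is smooth).
Step 3: tangent line at P: 11·(x − -3) + -1·(y − -1) = 0.
Expanding: 11*x - y + 32 = 0.


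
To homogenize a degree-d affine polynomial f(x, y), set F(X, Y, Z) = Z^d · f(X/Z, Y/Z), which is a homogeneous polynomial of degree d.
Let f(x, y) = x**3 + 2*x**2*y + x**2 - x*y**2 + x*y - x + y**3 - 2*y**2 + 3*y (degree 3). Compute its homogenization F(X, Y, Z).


F(X, Y, Z) = X**3 + 2*X**2*Y + X**2*Z - X*Y**2 + X*Y*Z - X*Z**2 + Y**3 - 2*Y**2*Z + 3*Y*Z**2

deg(f) = 3.
Substitute x = X/Z, y = Y/Z into f, then multiply by Z^3.
  monomial 1·x^3·y^0 ↦ 1·X^3·Y^0·Z^0.
  monomial 2·x^2·y^1 ↦ 2·X^2·Y^1·Z^0.
  monomial 1·x^2·y^0 ↦ 1·X^2·Y^0·Z^1.
  monomial -1·x^1·y^2 ↦ -1·X^1·Y^2·Z^0.
  monomial 1·x^1·y^1 ↦ 1·X^1·Y^1·Z^1.
  monomial -1·x^1·y^0 ↦ -1·X^1·Y^0·Z^2.
  monomial 1·x^0·y^3 ↦ 1·X^0·Y^3·Z^0.
  monomial -2·x^0·y^2 ↦ -2·X^0·Y^2·Z^1.
  monomial 3·x^0·y^1 ↦ 3·X^0·Y^1·Z^2.
Collecting: F(X, Y, Z) = X**3 + 2*X**2*Y + X**2*Z - X*Y**2 + X*Y*Z - X*Z**2 + Y**3 - 2*Y**2*Z + 3*Y*Z**2.


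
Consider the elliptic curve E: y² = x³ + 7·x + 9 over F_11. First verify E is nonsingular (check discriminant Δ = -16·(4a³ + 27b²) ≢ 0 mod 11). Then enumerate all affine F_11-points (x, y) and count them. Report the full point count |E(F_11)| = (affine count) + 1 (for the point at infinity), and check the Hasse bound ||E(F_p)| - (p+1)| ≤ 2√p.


Affine points = {(0, 3), (0, 8), (2, 3), (2, 8), (5, 2), (5, 9), (6, 5), (6, 6), (7, 4), (7, 7), (8, 4), (8, 7), (9, 3), (9, 8), (10, 1), (10, 10)}; affine count = 16; |E(F_11)| = 17.

Discriminant check: Δ ∝ 4a³ + 27b² = 4·7³ + 27·9² = 4·343 + 27·81 ≡ 6 (mod 11). Nonzero ⇒ E is nonsingular.
For each x ∈ F_11, compute rhs = x³ + 7·x + 9 mod 11, then count y ∈ F_11 with y² ≡ rhs.
  x = 0: rhs = 9, matching y values: 3, 8 (2 points).
  x = 1: rhs = 6, matching y values: none (0 points).
  x = 2: rhs = 9, matching y values: 3, 8 (2 points).
  x = 3: rhs = 2, matching y values: none (0 points).
  x = 4: rhs = 2, matching y values: none (0 points).
  x = 5: rhs = 4, matching y values: 2, 9 (2 points).
  x = 6: rhs = 3, matching y values: 5, 6 (2 points).
  x = 7: rhs = 5, matching y values: 4, 7 (2 points).
  x = 8: rhs = 5, matching y values: 4, 7 (2 points).
  x = 9: rhs = 9, matching y values: 3, 8 (2 points).
  x = 10: rhs = 1, matching y values: 1, 10 (2 points).
Total affine count: 16.
Full point count |E(F_11)| = 16 + 1 = 17.
Hasse bound: |17 − (11+1)| = |5| = 5 ≤ 2√11 ≈ 6.6332 ✓.


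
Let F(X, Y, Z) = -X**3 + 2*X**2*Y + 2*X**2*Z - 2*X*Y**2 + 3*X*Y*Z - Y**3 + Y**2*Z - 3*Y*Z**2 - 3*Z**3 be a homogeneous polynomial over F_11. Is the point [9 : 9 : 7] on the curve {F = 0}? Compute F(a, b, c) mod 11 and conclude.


F(9,9,7) ≡ 10 (mod 11); P is NOT on the curve.

Evaluate F(9, 9, 7) term-by-term (mod 11).
  -X**3 ↦ -1·729·1·1 = -729
  2*X**2*Y ↦ 2·81·9·1 = 1458
  2*X**2*Z ↦ 2·81·1·7 = 1134
  -2*X*Y**2 ↦ -2·9·81·1 = -1458
  3*X*Y*Z ↦ 3·9·9·7 = 1701
  -Y**3 ↦ -1·1·729·1 = -729
  Y**2*Z ↦ 1·1·81·7 = 567
  -3*Y*Z**2 ↦ -3·1·9·49 = -1323
  -3*Z**3 ↦ -3·1·1·343 = -1029
Sum: F(9, 9, 7) = (-729) + (1458) + (1134) + (-1458) + (1701) + (-729) + (567) + (-1323) + (-1029) = -408.
Reducing mod 11: -408 ≡ 10 (mod 11).
Since F(a, b, c) ≡ 10 ≠ 0 (mod 11), P does NOT lie on the curve.


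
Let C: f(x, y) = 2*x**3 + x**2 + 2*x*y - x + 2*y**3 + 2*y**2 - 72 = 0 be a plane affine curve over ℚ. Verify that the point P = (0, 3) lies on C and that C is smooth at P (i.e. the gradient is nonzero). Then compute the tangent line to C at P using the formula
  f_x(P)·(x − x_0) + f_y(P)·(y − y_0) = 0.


Tangent line at P: 5*x + 66*y - 198 = 0.

Step 1: f(0, 3) = 0, so P lies on C.
Step 2: partial derivatives
  f_x(x, y) = 6*x**2 + 2*x + 2*y - 1, f_y(x, y) = 2*x + 6*y**2 + 4*y.
  f_x(P) = 5, f_y(P) = 66 (gradient nonzero, so P is smooth).
Step 3: tangent line at P: 5·(x − 0) + 66·(y − 3) = 0.
Expanding: 5*x + 66*y - 198 = 0.


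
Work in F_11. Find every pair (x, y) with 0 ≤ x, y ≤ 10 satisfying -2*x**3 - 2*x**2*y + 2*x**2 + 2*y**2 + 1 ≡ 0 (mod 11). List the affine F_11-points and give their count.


Affine F_11-points: {(0, 4), (0, 7), (5, 7), (6, 1), (6, 2), (7, 8), (8, 4), (8, 5)}; count = 8.

For each of the 121 pairs (x, y) ∈ F_11², evaluate f(x, y) mod 11. Record the zeros.
  x = 0: [0↦1, 1↦3, 2↦9, 3↦8, 4↦0, 5↦7, 6↦7, 7↦0, 8↦8, 9↦9, 10↦3]  zeros at y ∈ {4, 7}
  x = 1: [0↦1, 1↦1, 2↦5, 3↦2, 4↦3, 5↦8, 6↦6, 7↦8, 8↦3, 9↦2, 10↦5]  zeros at y ∈ ∅
  x = 2: [0↦4, 1↦9, 2↦7, 3↦9, 4↦4, 5↦3, 6↦6, 7↦2, 8↦2, 9↦6, 10↦3]  zeros at y ∈ ∅
  x = 3: [0↦9, 1↦4, 2↦3, 3↦6, 4↦2, 5↦2, 6↦6, 7↦3, 8↦4, 9↦9, 10↦7]  zeros at y ∈ ∅
  x = 4: [0↦4, 1↦7, 2↦3, 3↦3, 4↦7, 5↦4, 6↦5, 7↦10, 8↦8, 9↦10, 10↦5]  zeros at y ∈ ∅
  x = 5: [0↦10, 1↦6, 2↦6, 3↦10, 4↦7, 5↦8, 6↦2, 7↦0, 8↦2, 9↦8, 10↦7]  zeros at y ∈ {7}
  x = 6: [0↦4, 1↦0, 2↦0, 3↦4, 4↦1, 5↦2, 6↦7, 7↦5, 8↦7, 9↦2, 10↦1]  zeros at y ∈ {1, 2}
  x = 7: [0↦7, 1↦10, 2↦6, 3↦6, 4↦10, 5↦7, 6↦8, 7↦2, 8↦0, 9↦2, 10↦8]  zeros at y ∈ {8}
  x = 8: [0↦7, 1↦2, 2↦1, 3↦4, 4↦0, 5↦0, 6↦4, 7↦1, 8↦2, 9↦7, 10↦5]  zeros at y ∈ {4, 5}
  x = 9: [0↦3, 1↦8, 2↦6, 3↦8, 4↦3, 5↦2, 6↦5, 7↦1, 8↦1, 9↦5, 10↦2]  zeros at y ∈ ∅
  x = 10: [0↦5, 1↦5, 2↦9, 3↦6, 4↦7, 5↦1, 6↦10, 7↦1, 8↦7, 9↦6, 10↦9]  zeros at y ∈ ∅
Collecting zeros: affine points = {(0, 4), (0, 7), (5, 7), (6, 1), (6, 2), (7, 8), (8, 4), (8, 5)}.
Total count |C(F_11)_aff| = 8.


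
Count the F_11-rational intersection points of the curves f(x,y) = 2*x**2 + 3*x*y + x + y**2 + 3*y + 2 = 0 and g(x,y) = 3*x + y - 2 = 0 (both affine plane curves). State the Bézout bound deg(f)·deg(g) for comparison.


Common zeros: {(1, 10), (6, 6)}; count = 2; Bézout bound = 2.

deg(f) = 2, deg(g) = 1, so Bézout bound = 2.
Scan x ∈ F_11. For each x, list the y ∈ F_11 with f(x, y) ≡ 0 and those with g(x, y) ≡ 0 (mod 11); the common zeros in that column are the intersection.
  x = 0: f ≡ 0 at y ∈ {9, 10}; g ≡ 0 at y ∈ {2}; common: ∅.
  x = 1: f ≡ 0 at y ∈ {6, 10}; g ≡ 0 at y ∈ {10}; common: {10}.
  x = 2: f ≡ 0 at y ∈ {1}; g ≡ 0 at y ∈ {7}; common: ∅.
  x = 3: f ≡ 0 at y ∈ ∅; g ≡ 0 at y ∈ {4}; common: ∅.
  x = 4: f ≡ 0 at y ∈ ∅; g ≡ 0 at y ∈ {1}; common: ∅.
  x = 5: f ≡ 0 at y ∈ ∅; g ≡ 0 at y ∈ {9}; common: ∅.
  x = 6: f ≡ 0 at y ∈ {6}; g ≡ 0 at y ∈ {6}; common: {6}.
  x = 7: f ≡ 0 at y ∈ {1, 8}; g ≡ 0 at y ∈ {3}; common: ∅.
  x = 8: f ≡ 0 at y ∈ {8, 9}; g ≡ 0 at y ∈ {0}; common: ∅.
  x = 9: f ≡ 0 at y ∈ ∅; g ≡ 0 at y ∈ {8}; common: ∅.
  x = 10: f ≡ 0 at y ∈ ∅; g ≡ 0 at y ∈ {5}; common: ∅.
Collecting: common zeros = {(1, 10), (6, 6)}, so the count is 2.
Comparison with the Bézout bound: 2 ≤ 2 = deg(f)·deg(g), as expected for curves with no common component (the bound is attained).


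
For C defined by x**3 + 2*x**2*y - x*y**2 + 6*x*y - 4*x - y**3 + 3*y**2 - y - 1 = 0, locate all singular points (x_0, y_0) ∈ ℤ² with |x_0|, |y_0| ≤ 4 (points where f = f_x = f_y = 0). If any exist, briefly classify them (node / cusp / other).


Singular points: {(-1, 1)}; classification: node.

Compute partial derivatives:
  f_x = 3*x**2 + 4*x*y - y**2 + 6*y - 4.
  f_y = 2*x**2 - 2*x*y + 6*x - 3*y**2 + 6*y - 1.
Scan x_0 ∈ {−4, ..., 4}. For each x_0, f_y(x_0, y) is a polynomial in y; find its integer roots y ∈ {−4, ..., 4}, then test f_x and f at those candidates.
  x = -4: f_y(-4, y) = -3*y**2 + 14*y + 7; no integer root y with |y| ≤ 4.
  x = -3: f_y(-3, y) = -3*y**2 + 12*y - 1; no integer root y with |y| ≤ 4.
  x = -2: f_y(-2, y) = -3*y**2 + 10*y - 5; no integer root y with |y| ≤ 4.
  x = -1: f_y(-1, y) = -3*y**2 + 8*y - 5; vanishes at y ∈ {1}. (-1, 1): f_x = 0, f = 0 — SINGULAR.
  x = 0: f_y(0, y) = -3*y**2 + 6*y - 1; no integer root y with |y| ≤ 4.
  x = 1: f_y(1, y) = -3*y**2 + 4*y + 7; vanishes at y ∈ {-1}. (1, -1): f_x = -12 ≠ 0.
  x = 2: f_y(2, y) = -3*y**2 + 2*y + 19; no integer root y with |y| ≤ 4.
  x = 3: f_y(3, y) = 35 - 3*y**2; no integer root y with |y| ≤ 4.
  x = 4: f_y(4, y) = -3*y**2 - 2*y + 55; no integer root y with |y| ≤ 4.
Only singular point on the grid: (-1, 1).
Classify: substitute x = -1 + u, y = 1 + v and expand: f = u**3 + 2*u**2*v - u**2 - u*v**2 - v**3 + v**2.
No constant or linear terms (consistent with a singular point). Quadratic part: -u**2 + v**2. Cubic part: u**3 + 2*u**2*v - u*v**2 - v**3.
The quadratic part v**2 - u**2 = (v − u)(v + u) splits into two distinct linear factors, so there are two distinct tangent lines y − 1 = ±(x − -1) — this is a node (ordinary double point).
Classification: node.


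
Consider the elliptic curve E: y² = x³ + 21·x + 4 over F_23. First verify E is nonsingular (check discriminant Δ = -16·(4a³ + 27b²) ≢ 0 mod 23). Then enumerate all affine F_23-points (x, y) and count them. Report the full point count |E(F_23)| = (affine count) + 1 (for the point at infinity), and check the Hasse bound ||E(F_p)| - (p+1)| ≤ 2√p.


Affine points = {(0, 2), (0, 21), (1, 7), (1, 16), (2, 10), (2, 13), (3, 5), (3, 18), (5, 2), (5, 21), (6, 1), (6, 22), (9, 5), (9, 18), (10, 8), (10, 15), (11, 5), (11, 18), (12, 11), (12, 12), (13, 6), (13, 17), (14, 11), (14, 12), (18, 2), (18, 21), (20, 11), (20, 12), (21, 0)}; affine count = 29; |E(F_23)| = 30.

Discriminant check: Δ ∝ 4a³ + 27b² = 4·21³ + 27·4² = 4·9261 + 27·16 ≡ 9 (mod 23). Nonzero ⇒ E is nonsingular.
For each x ∈ F_23, compute rhs = x³ + 21·x + 4 mod 23, then count y ∈ F_23 with y² ≡ rhs.
  x = 0: rhs = 4, matching y values: 2, 21 (2 points).
  x = 1: rhs = 3, matching y values: 7, 16 (2 points).
  x = 2: rhs = 8, matching y values: 10, 13 (2 points).
  x = 3: rhs = 2, matching y values: 5, 18 (2 points).
  x = 4: rhs = 14, matching y values: none (0 points).
  x = 5: rhs = 4, matching y values: 2, 21 (2 points).
  x = 6: rhs = 1, matching y values: 1, 22 (2 points).
  x = 7: rhs = 11, matching y values: none (0 points).
  x = 8: rhs = 17, matching y values: none (0 points).
  x = 9: rhs = 2, matching y values: 5, 18 (2 points).
  x = 10: rhs = 18, matching y values: 8, 15 (2 points).
  x = 11: rhs = 2, matching y values: 5, 18 (2 points).
  x = 12: rhs = 6, matching y values: 11, 12 (2 points).
  x = 13: rhs = 13, matching y values: 6, 17 (2 points).
  x = 14: rhs = 6, matching y values: 11, 12 (2 points).
  x = 15: rhs = 14, matching y values: none (0 points).
  x = 16: rhs = 20, matching y values: none (0 points).
  x = 17: rhs = 7, matching y values: none (0 points).
  x = 18: rhs = 4, matching y values: 2, 21 (2 points).
  x = 19: rhs = 17, matching y values: none (0 points).
  x = 20: rhs = 6, matching y values: 11, 12 (2 points).
  x = 21: rhs = 0, matching y values: 0 (1 points).
  x = 22: rhs = 5, matching y values: none (0 points).
Total affine count: 29.
Full point count |E(F_23)| = 29 + 1 = 30.
Hasse bound: |30 − (23+1)| = |6| = 6 ≤ 2√23 ≈ 9.5917 ✓.


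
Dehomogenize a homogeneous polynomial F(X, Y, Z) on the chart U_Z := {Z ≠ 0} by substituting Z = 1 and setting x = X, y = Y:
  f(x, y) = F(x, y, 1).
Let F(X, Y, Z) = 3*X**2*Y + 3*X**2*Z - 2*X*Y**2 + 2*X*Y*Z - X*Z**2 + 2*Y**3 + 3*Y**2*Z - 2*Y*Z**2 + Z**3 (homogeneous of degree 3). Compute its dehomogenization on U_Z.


f(x, y) = 3*x**2*y + 3*x**2 - 2*x*y**2 + 2*x*y - x + 2*y**3 + 3*y**2 - 2*y + 1

On U_Z we set Z = 1. Each monomial c·X^i·Y^j·Z^k in F becomes c·x^i·y^j·1^k = c·x^i·y^j.
Substituting Z = 1: F(X, Y, 1) = 3*x**2*y + 3*x**2 - 2*x*y**2 + 2*x*y - x + 2*y**3 + 3*y**2 - 2*y + 1.
Note: deg(f) ≤ deg(F) = 3; strict inequality happens when F is divisible by Z (lost terms).


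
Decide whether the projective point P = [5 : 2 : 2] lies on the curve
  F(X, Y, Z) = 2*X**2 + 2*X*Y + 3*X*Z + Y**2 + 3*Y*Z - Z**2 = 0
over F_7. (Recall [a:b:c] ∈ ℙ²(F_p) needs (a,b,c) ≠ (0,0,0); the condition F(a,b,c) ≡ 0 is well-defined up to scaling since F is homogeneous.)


F(5,2,2) ≡ 0 (mod 7); P is on the curve.

Evaluate F(5, 2, 2) term-by-term (mod 7).
  2*X**2 ↦ 2·25·1·1 = 50
  2*X*Y ↦ 2·5·2·1 = 20
  3*X*Z ↦ 3·5·1·2 = 30
  Y**2 ↦ 1·1·4·1 = 4
  3*Y*Z ↦ 3·1·2·2 = 12
  -Z**2 ↦ -1·1·1·4 = -4
Sum: F(5, 2, 2) = (50) + (20) + (30) + (4) + (12) + (-4) = 112.
Reducing mod 7: 112 ≡ 0 (mod 7).
Since F(a, b, c) ≡ 0 (mod 7), P lies on the curve.


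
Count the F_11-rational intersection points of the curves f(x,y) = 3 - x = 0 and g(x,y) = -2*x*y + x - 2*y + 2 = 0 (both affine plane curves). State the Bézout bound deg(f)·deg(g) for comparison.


Common zeros: {(3, 2)}; count = 1; Bézout bound = 2.

deg(f) = 1, deg(g) = 2, so Bézout bound = 2.
Scan x ∈ F_11. For each x, list the y ∈ F_11 with f(x, y) ≡ 0 and those with g(x, y) ≡ 0 (mod 11); the common zeros in that column are the intersection.
  x = 0: f ≡ 0 at y ∈ ∅; g ≡ 0 at y ∈ {1}; common: ∅.
  x = 1: f ≡ 0 at y ∈ ∅; g ≡ 0 at y ∈ {9}; common: ∅.
  x = 2: f ≡ 0 at y ∈ ∅; g ≡ 0 at y ∈ {8}; common: ∅.
  x = 3: f ≡ 0 at y ∈ {0, 1, 2, 3, 4, 5, 6, 7, 8, 9, 10}; g ≡ 0 at y ∈ {2}; common: {2}.
  x = 4: f ≡ 0 at y ∈ ∅; g ≡ 0 at y ∈ {5}; common: ∅.
  x = 5: f ≡ 0 at y ∈ ∅; g ≡ 0 at y ∈ {7}; common: ∅.
  x = 6: f ≡ 0 at y ∈ ∅; g ≡ 0 at y ∈ {10}; common: ∅.
  x = 7: f ≡ 0 at y ∈ ∅; g ≡ 0 at y ∈ {4}; common: ∅.
  x = 8: f ≡ 0 at y ∈ ∅; g ≡ 0 at y ∈ {3}; common: ∅.
  x = 9: f ≡ 0 at y ∈ ∅; g ≡ 0 at y ∈ {0}; common: ∅.
  x = 10: f ≡ 0 at y ∈ ∅; g ≡ 0 at y ∈ ∅; common: ∅.
Collecting: common zeros = {(3, 2)}, so the count is 1.
Comparison with the Bézout bound: 1 ≤ 2 = deg(f)·deg(g), as expected for curves with no common component (the affine F_11-count falls short of the bound because intersections may lie at infinity, over extension fields, or carry multiplicity).


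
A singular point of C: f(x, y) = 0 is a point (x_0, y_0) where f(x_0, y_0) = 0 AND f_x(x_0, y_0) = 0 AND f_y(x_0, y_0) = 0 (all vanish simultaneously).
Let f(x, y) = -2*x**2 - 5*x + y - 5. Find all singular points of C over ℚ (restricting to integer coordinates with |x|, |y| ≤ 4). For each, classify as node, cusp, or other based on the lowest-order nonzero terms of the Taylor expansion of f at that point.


No singular points in the scanned grid; C is smooth there.

Compute partial derivatives:
  f_x = -4*x - 5.
  f_y = 1.
f_y = 1 is a nonzero constant, so f_y never vanishes: no point (x, y) can satisfy f = f_x = f_y = 0. In particular no (x, y) ∈ {−4, ..., 4}² is singular; the curve is smooth.


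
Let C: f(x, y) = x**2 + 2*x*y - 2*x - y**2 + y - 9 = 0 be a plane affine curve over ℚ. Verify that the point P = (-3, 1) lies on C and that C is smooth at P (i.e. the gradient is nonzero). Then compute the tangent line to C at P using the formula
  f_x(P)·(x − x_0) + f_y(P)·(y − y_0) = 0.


Tangent line at P: -6*x - 7*y - 11 = 0.

Step 1: f(-3, 1) = 0, so P lies on C.
Step 2: partial derivatives
  f_x(x, y) = 2*x + 2*y - 2, f_y(x, y) = 2*x - 2*y + 1.
  f_x(P) = -6, f_y(P) = -7 (gradient nonzero, so P is smooth).
Step 3: tangent line at P: -6·(x − -3) + -7·(y − 1) = 0.
Expanding: -6*x - 7*y - 11 = 0.


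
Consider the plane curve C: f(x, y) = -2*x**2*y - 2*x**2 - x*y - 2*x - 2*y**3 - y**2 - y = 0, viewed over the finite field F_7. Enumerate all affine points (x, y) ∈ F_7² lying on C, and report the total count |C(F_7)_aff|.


Affine F_7-points: {(0, 0), (0, 5), (2, 6), (3, 1), (5, 1), (6, 0)}; count = 6.

For each of the 49 pairs (x, y) ∈ F_7², evaluate f(x, y) mod 7. Record the zeros.
  x = 0: [0↦0, 1↦3, 2↦6, 3↦4, 4↦6, 5↦0, 6↦2]  zeros at y ∈ {0, 5}
  x = 1: [0↦3, 1↦3, 2↦3, 3↦5, 4↦4, 5↦2, 6↦1]  zeros at y ∈ ∅
  x = 2: [0↦2, 1↦2, 2↦2, 3↦4, 4↦3, 5↦1, 6↦0]  zeros at y ∈ {6}
  x = 3: [0↦4, 1↦0, 2↦3, 3↦1, 4↦3, 5↦4, 6↦6]  zeros at y ∈ {1}
  x = 4: [0↦2, 1↦4, 2↦6, 3↦3, 4↦4, 5↦4, 6↦5]  zeros at y ∈ ∅
  x = 5: [0↦3, 1↦0, 2↦4, 3↦3, 4↦6, 5↦1, 6↦4]  zeros at y ∈ {1}
  x = 6: [0↦0, 1↦2, 2↦4, 3↦1, 4↦2, 5↦2, 6↦3]  zeros at y ∈ {0}
Collecting zeros: affine points = {(0, 0), (0, 5), (2, 6), (3, 1), (5, 1), (6, 0)}.
Total count |C(F_7)_aff| = 6.


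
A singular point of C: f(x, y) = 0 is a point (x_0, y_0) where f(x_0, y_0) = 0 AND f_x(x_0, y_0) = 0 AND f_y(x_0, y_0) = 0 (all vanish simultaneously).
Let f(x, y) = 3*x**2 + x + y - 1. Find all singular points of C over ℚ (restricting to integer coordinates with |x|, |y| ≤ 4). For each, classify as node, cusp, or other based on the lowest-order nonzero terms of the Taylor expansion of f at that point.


No singular points in the scanned grid; C is smooth there.

Compute partial derivatives:
  f_x = 6*x + 1.
  f_y = 1.
f_y = 1 is a nonzero constant, so f_y never vanishes: no point (x, y) can satisfy f = f_x = f_y = 0. In particular no (x, y) ∈ {−4, ..., 4}² is singular; the curve is smooth.


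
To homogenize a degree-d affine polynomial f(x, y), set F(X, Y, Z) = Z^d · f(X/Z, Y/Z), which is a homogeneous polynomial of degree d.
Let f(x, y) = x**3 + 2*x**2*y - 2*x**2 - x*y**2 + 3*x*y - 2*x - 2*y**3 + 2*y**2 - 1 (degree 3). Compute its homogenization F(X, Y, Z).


F(X, Y, Z) = X**3 + 2*X**2*Y - 2*X**2*Z - X*Y**2 + 3*X*Y*Z - 2*X*Z**2 - 2*Y**3 + 2*Y**2*Z - Z**3

deg(f) = 3.
Substitute x = X/Z, y = Y/Z into f, then multiply by Z^3.
  monomial 1·x^3·y^0 ↦ 1·X^3·Y^0·Z^0.
  monomial 2·x^2·y^1 ↦ 2·X^2·Y^1·Z^0.
  monomial -2·x^2·y^0 ↦ -2·X^2·Y^0·Z^1.
  monomial -1·x^1·y^2 ↦ -1·X^1·Y^2·Z^0.
  monomial 3·x^1·y^1 ↦ 3·X^1·Y^1·Z^1.
  monomial -2·x^1·y^0 ↦ -2·X^1·Y^0·Z^2.
  monomial -2·x^0·y^3 ↦ -2·X^0·Y^3·Z^0.
  monomial 2·x^0·y^2 ↦ 2·X^0·Y^2·Z^1.
  monomial -1·x^0·y^0 ↦ -1·X^0·Y^0·Z^3.
Collecting: F(X, Y, Z) = X**3 + 2*X**2*Y - 2*X**2*Z - X*Y**2 + 3*X*Y*Z - 2*X*Z**2 - 2*Y**3 + 2*Y**2*Z - Z**3.


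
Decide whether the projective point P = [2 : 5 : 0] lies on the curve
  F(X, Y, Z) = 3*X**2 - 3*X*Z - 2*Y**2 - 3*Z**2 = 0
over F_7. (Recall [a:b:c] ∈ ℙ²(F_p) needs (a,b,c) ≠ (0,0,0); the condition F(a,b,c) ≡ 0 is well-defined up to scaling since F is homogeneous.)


F(2,5,0) ≡ 4 (mod 7); P is NOT on the curve.

Evaluate F(2, 5, 0) term-by-term (mod 7).
  3*X**2 ↦ 3·4·1·1 = 12
  -3*X*Z ↦ -3·2·1·0 = 0
  -2*Y**2 ↦ -2·1·25·1 = -50
  -3*Z**2 ↦ -3·1·1·0 = 0
Sum: F(2, 5, 0) = (12) + (0) + (-50) + (0) = -38.
Reducing mod 7: -38 ≡ 4 (mod 7).
Since F(a, b, c) ≡ 4 ≠ 0 (mod 7), P does NOT lie on the curve.


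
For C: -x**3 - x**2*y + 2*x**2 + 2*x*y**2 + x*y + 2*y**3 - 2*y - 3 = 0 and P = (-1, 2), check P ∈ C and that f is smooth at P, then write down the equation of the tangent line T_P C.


Tangent line at P: 7*x + 12*y - 17 = 0.

Step 1: f(-1, 2) = 0, so P lies on C.
Step 2: partial derivatives
  f_x(x, y) = -3*x**2 - 2*x*y + 4*x + 2*y**2 + y, f_y(x, y) = -x**2 + 4*x*y + x + 6*y**2 - 2.
  f_x(P) = 7, f_y(P) = 12 (gradient nonzero, so P is smooth).
Step 3: tangent line at P: 7·(x − -1) + 12·(y − 2) = 0.
Expanding: 7*x + 12*y - 17 = 0.


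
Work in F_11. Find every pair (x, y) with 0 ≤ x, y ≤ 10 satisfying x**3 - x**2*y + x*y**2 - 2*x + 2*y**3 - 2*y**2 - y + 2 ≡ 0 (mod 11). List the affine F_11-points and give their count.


Affine F_11-points: {(0, 7), (1, 1), (1, 6), (1, 10), (2, 5), (2, 8), (2, 9), (5, 9), (8, 4), (8, 7), (8, 8), (9, 8), (10, 1), (10, 7), (10, 10)}; count = 15.

For each of the 121 pairs (x, y) ∈ F_11², evaluate f(x, y) mod 11. Record the zeros.
  x = 0: [0↦2, 1↦1, 2↦8, 3↦2, 4↦6, 5↦10, 6↦4, 7↦0, 8↦10, 9↦2, 10↦10]  zeros at y ∈ {7}
  x = 1: [0↦1, 1↦0, 2↦9, 3↦7, 4↦6, 5↦7, 6↦0, 7↦8, 8↦10, 9↦7, 10↦0]  zeros at y ∈ {1, 6, 10}
  x = 2: [0↦6, 1↦3, 2↦1, 3↦1, 4↦4, 5↦0, 6↦1, 7↦8, 8↦0, 9↦0, 10↦9]  zeros at y ∈ {5, 8, 9}
  x = 3: [0↦1, 1↦5, 2↦1, 3↦1, 4↦6, 5↦6, 6↦2, 7↦6, 8↦8, 9↦9, 10↦10]  zeros at y ∈ ∅
  x = 4: [0↦3, 1↦1, 2↦4, 3↦2, 4↦7, 5↦9, 6↦9, 7↦8, 8↦7, 9↦7, 10↦9]  zeros at y ∈ ∅
  x = 5: [0↦7, 1↦8, 2↦5, 3↦10, 4↦2, 5↦4, 6↦6, 7↦9, 8↦3, 9↦0, 10↦1]  zeros at y ∈ {9}
  x = 6: [0↦8, 1↦10, 2↦10, 3↦9, 4↦8, 5↦8, 6↦10, 7↦4, 8↦2, 9↦5, 10↦3]  zeros at y ∈ ∅
  x = 7: [0↦1, 1↦2, 2↦3, 3↦5, 4↦9, 5↦5, 6↦5, 7↦10, 8↦10, 9↦6, 10↦10]  zeros at y ∈ ∅
  x = 8: [0↦3, 1↦1, 2↦1, 3↦4, 4↦0, 5↦1, 6↦8, 7↦0, 8↦0, 9↦9, 10↦6]  zeros at y ∈ {4, 7, 8}
  x = 9: [0↦9, 1↦2, 2↦10, 3↦1, 4↦9, 5↦2, 6↦3, 7↦2, 8↦0, 9↦9, 10↦8]  zeros at y ∈ {8}
  x = 10: [0↦3, 1↦0, 2↦3, 3↦2, 4↦9, 5↦3, 6↦7, 7↦0, 8↦5, 9↦1, 10↦0]  zeros at y ∈ {1, 7, 10}
Collecting zeros: affine points = {(0, 7), (1, 1), (1, 6), (1, 10), (2, 5), (2, 8), (2, 9), (5, 9), (8, 4), (8, 7), (8, 8), (9, 8), (10, 1), (10, 7), (10, 10)}.
Total count |C(F_11)_aff| = 15.


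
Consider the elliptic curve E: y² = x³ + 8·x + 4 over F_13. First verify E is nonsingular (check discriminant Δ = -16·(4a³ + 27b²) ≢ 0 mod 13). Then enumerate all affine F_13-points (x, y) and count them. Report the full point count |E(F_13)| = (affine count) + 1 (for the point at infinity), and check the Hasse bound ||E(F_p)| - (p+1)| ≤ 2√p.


Affine points = {(0, 2), (0, 11), (1, 0), (3, 4), (3, 9), (4, 3), (4, 10), (5, 0), (7, 0), (9, 5), (9, 8)}; affine count = 11; |E(F_13)| = 12.

Discriminant check: Δ ∝ 4a³ + 27b² = 4·8³ + 27·4² = 4·512 + 27·16 ≡ 10 (mod 13). Nonzero ⇒ E is nonsingular.
For each x ∈ F_13, compute rhs = x³ + 8·x + 4 mod 13, then count y ∈ F_13 with y² ≡ rhs.
  x = 0: rhs = 4, matching y values: 2, 11 (2 points).
  x = 1: rhs = 0, matching y values: 0 (1 points).
  x = 2: rhs = 2, matching y values: none (0 points).
  x = 3: rhs = 3, matching y values: 4, 9 (2 points).
  x = 4: rhs = 9, matching y values: 3, 10 (2 points).
  x = 5: rhs = 0, matching y values: 0 (1 points).
  x = 6: rhs = 8, matching y values: none (0 points).
  x = 7: rhs = 0, matching y values: 0 (1 points).
  x = 8: rhs = 8, matching y values: none (0 points).
  x = 9: rhs = 12, matching y values: 5, 8 (2 points).
  x = 10: rhs = 5, matching y values: none (0 points).
  x = 11: rhs = 6, matching y values: none (0 points).
  x = 12: rhs = 8, matching y values: none (0 points).
Total affine count: 11.
Full point count |E(F_13)| = 11 + 1 = 12.
Hasse bound: |12 − (13+1)| = |-2| = 2 ≤ 2√13 ≈ 7.2111 ✓.


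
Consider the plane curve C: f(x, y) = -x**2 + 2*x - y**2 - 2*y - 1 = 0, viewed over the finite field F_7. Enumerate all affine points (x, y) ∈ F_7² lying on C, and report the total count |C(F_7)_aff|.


Affine F_7-points: {(0, 6), (1, 0), (1, 5), (2, 6), (3, 1), (3, 4), (6, 1), (6, 4)}; count = 8.

For each of the 49 pairs (x, y) ∈ F_7², evaluate f(x, y) mod 7. Record the zeros.
  x = 0: [0↦6, 1↦3, 2↦5, 3↦5, 4↦3, 5↦6, 6↦0]  zeros at y ∈ {6}
  x = 1: [0↦0, 1↦4, 2↦6, 3↦6, 4↦4, 5↦0, 6↦1]  zeros at y ∈ {0, 5}
  x = 2: [0↦6, 1↦3, 2↦5, 3↦5, 4↦3, 5↦6, 6↦0]  zeros at y ∈ {6}
  x = 3: [0↦3, 1↦0, 2↦2, 3↦2, 4↦0, 5↦3, 6↦4]  zeros at y ∈ {1, 4}
  x = 4: [0↦5, 1↦2, 2↦4, 3↦4, 4↦2, 5↦5, 6↦6]  zeros at y ∈ ∅
  x = 5: [0↦5, 1↦2, 2↦4, 3↦4, 4↦2, 5↦5, 6↦6]  zeros at y ∈ ∅
  x = 6: [0↦3, 1↦0, 2↦2, 3↦2, 4↦0, 5↦3, 6↦4]  zeros at y ∈ {1, 4}
Collecting zeros: affine points = {(0, 6), (1, 0), (1, 5), (2, 6), (3, 1), (3, 4), (6, 1), (6, 4)}.
Total count |C(F_7)_aff| = 8.


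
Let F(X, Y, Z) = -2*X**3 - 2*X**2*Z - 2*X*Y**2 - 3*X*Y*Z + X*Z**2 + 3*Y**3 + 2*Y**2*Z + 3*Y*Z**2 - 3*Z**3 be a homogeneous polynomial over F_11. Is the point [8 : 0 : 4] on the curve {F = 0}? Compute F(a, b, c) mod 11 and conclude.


F(8,0,4) ≡ 6 (mod 11); P is NOT on the curve.

Evaluate F(8, 0, 4) term-by-term (mod 11).
  -2*X**3 ↦ -2·512·1·1 = -1024
  -2*X**2*Z ↦ -2·64·1·4 = -512
  -2*X*Y**2 ↦ -2·8·0·1 = 0
  -3*X*Y*Z ↦ -3·8·0·4 = 0
  X*Z**2 ↦ 1·8·1·16 = 128
  3*Y**3 ↦ 3·1·0·1 = 0
  2*Y**2*Z ↦ 2·1·0·4 = 0
  3*Y*Z**2 ↦ 3·1·0·16 = 0
  -3*Z**3 ↦ -3·1·1·64 = -192
Sum: F(8, 0, 4) = (-1024) + (-512) + (0) + (0) + (128) + (0) + (0) + (0) + (-192) = -1600.
Reducing mod 11: -1600 ≡ 6 (mod 11).
Since F(a, b, c) ≡ 6 ≠ 0 (mod 11), P does NOT lie on the curve.


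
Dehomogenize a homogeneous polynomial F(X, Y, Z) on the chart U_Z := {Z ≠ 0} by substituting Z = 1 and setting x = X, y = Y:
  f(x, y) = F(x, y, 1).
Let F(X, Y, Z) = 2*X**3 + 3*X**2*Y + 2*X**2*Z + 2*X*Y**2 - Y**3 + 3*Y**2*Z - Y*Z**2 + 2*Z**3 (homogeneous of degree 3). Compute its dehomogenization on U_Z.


f(x, y) = 2*x**3 + 3*x**2*y + 2*x**2 + 2*x*y**2 - y**3 + 3*y**2 - y + 2

On U_Z we set Z = 1. Each monomial c·X^i·Y^j·Z^k in F becomes c·x^i·y^j·1^k = c·x^i·y^j.
Substituting Z = 1: F(X, Y, 1) = 2*x**3 + 3*x**2*y + 2*x**2 + 2*x*y**2 - y**3 + 3*y**2 - y + 2.
Note: deg(f) ≤ deg(F) = 3; strict inequality happens when F is divisible by Z (lost terms).


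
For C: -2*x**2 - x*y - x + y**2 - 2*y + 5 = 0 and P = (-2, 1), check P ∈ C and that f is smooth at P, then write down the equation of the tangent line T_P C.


Tangent line at P: 6*x + 2*y + 10 = 0.

Step 1: f(-2, 1) = 0, so P lies on C.
Step 2: partial derivatives
  f_x(x, y) = -4*x - y - 1, f_y(x, y) = -x + 2*y - 2.
  f_x(P) = 6, f_y(P) = 2 (gradient nonzero, so P is smooth).
Step 3: tangent line at P: 6·(x − -2) + 2·(y − 1) = 0.
Expanding: 6*x + 2*y + 10 = 0.


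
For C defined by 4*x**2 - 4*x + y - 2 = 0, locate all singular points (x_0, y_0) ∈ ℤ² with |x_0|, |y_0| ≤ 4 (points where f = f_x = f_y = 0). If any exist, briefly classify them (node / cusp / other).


No singular points in the scanned grid; C is smooth there.

Compute partial derivatives:
  f_x = 8*x - 4.
  f_y = 1.
f_y = 1 is a nonzero constant, so f_y never vanishes: no point (x, y) can satisfy f = f_x = f_y = 0. In particular no (x, y) ∈ {−4, ..., 4}² is singular; the curve is smooth.


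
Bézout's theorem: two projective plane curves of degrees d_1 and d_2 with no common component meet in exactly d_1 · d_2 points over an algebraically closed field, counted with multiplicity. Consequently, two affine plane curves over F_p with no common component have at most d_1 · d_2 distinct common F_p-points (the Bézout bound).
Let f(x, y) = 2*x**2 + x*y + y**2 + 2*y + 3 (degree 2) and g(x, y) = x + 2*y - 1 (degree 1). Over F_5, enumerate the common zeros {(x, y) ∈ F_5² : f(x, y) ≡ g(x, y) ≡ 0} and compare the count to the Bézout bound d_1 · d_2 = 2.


Common zeros: {(1, 0)}; count = 1; Bézout bound = 2.

deg(f) = 2, deg(g) = 1, so Bézout bound = 2.
Scan x ∈ F_5. For each x, list the y ∈ F_5 with f(x, y) ≡ 0 and those with g(x, y) ≡ 0 (mod 5); the common zeros in that column are the intersection.
  x = 0: f ≡ 0 at y ∈ ∅; g ≡ 0 at y ∈ {3}; common: ∅.
  x = 1: f ≡ 0 at y ∈ {0, 2}; g ≡ 0 at y ∈ {0}; common: {0}.
  x = 2: f ≡ 0 at y ∈ ∅; g ≡ 0 at y ∈ {2}; common: ∅.
  x = 3: f ≡ 0 at y ∈ {2, 3}; g ≡ 0 at y ∈ {4}; common: ∅.
  x = 4: f ≡ 0 at y ∈ {0, 4}; g ≡ 0 at y ∈ {1}; common: ∅.
Collecting: common zeros = {(1, 0)}, so the count is 1.
Comparison with the Bézout bound: 1 ≤ 2 = deg(f)·deg(g), as expected for curves with no common component (the affine F_5-count falls short of the bound because intersections may lie at infinity, over extension fields, or carry multiplicity).


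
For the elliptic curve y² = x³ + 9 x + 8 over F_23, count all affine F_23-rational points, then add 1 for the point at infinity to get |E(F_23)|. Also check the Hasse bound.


Affine points = {(0, 10), (0, 13), (1, 8), (1, 15), (3, 4), (3, 19), (4, 4), (4, 19), (6, 5), (6, 18), (7, 0), (9, 6), (9, 17), (11, 9), (11, 14), (12, 2), (12, 21), (14, 7), (14, 16), (16, 4), (16, 19), (19, 0), (20, 0)}; affine count = 23; |E(F_23)| = 24.

Discriminant check: Δ ∝ 4a³ + 27b² = 4·9³ + 27·8² = 4·729 + 27·64 ≡ 21 (mod 23). Nonzero ⇒ E is nonsingular.
For each x ∈ F_23, compute rhs = x³ + 9·x + 8 mod 23, then count y ∈ F_23 with y² ≡ rhs.
  x = 0: rhs = 8, matching y values: 10, 13 (2 points).
  x = 1: rhs = 18, matching y values: 8, 15 (2 points).
  x = 2: rhs = 11, matching y values: none (0 points).
  x = 3: rhs = 16, matching y values: 4, 19 (2 points).
  x = 4: rhs = 16, matching y values: 4, 19 (2 points).
  x = 5: rhs = 17, matching y values: none (0 points).
  x = 6: rhs = 2, matching y values: 5, 18 (2 points).
  x = 7: rhs = 0, matching y values: 0 (1 points).
  x = 8: rhs = 17, matching y values: none (0 points).
  x = 9: rhs = 13, matching y values: 6, 17 (2 points).
  x = 10: rhs = 17, matching y values: none (0 points).
  x = 11: rhs = 12, matching y values: 9, 14 (2 points).
  x = 12: rhs = 4, matching y values: 2, 21 (2 points).
  x = 13: rhs = 22, matching y values: none (0 points).
  x = 14: rhs = 3, matching y values: 7, 16 (2 points).
  x = 15: rhs = 22, matching y values: none (0 points).
  x = 16: rhs = 16, matching y values: 4, 19 (2 points).
  x = 17: rhs = 14, matching y values: none (0 points).
  x = 18: rhs = 22, matching y values: none (0 points).
  x = 19: rhs = 0, matching y values: 0 (1 points).
  x = 20: rhs = 0, matching y values: 0 (1 points).
  x = 21: rhs = 5, matching y values: none (0 points).
  x = 22: rhs = 21, matching y values: none (0 points).
Total affine count: 23.
Full point count |E(F_23)| = 23 + 1 = 24.
Hasse bound: |24 − (23+1)| = |0| = 0 ≤ 2√23 ≈ 9.5917 ✓.


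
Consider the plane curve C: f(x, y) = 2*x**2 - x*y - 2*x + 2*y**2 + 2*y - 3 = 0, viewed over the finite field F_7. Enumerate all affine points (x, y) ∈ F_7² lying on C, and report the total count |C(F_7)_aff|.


Affine F_7-points: {(0, 3), (1, 1), (1, 2), (4, 0), (4, 1), (5, 6), (6, 3), (6, 6)}; count = 8.

For each of the 49 pairs (x, y) ∈ F_7², evaluate f(x, y) mod 7. Record the zeros.
  x = 0: [0↦4, 1↦1, 2↦2, 3↦0, 4↦2, 5↦1, 6↦4]  zeros at y ∈ {3}
  x = 1: [0↦4, 1↦0, 2↦0, 3↦4, 4↦5, 5↦3, 6↦5]  zeros at y ∈ {1, 2}
  x = 2: [0↦1, 1↦3, 2↦2, 3↦5, 4↦5, 5↦2, 6↦3]  zeros at y ∈ ∅
  x = 3: [0↦2, 1↦3, 2↦1, 3↦3, 4↦2, 5↦5, 6↦5]  zeros at y ∈ ∅
  x = 4: [0↦0, 1↦0, 2↦4, 3↦5, 4↦3, 5↦5, 6↦4]  zeros at y ∈ {0, 1}
  x = 5: [0↦2, 1↦1, 2↦4, 3↦4, 4↦1, 5↦2, 6↦0]  zeros at y ∈ {6}
  x = 6: [0↦1, 1↦6, 2↦1, 3↦0, 4↦3, 5↦3, 6↦0]  zeros at y ∈ {3, 6}
Collecting zeros: affine points = {(0, 3), (1, 1), (1, 2), (4, 0), (4, 1), (5, 6), (6, 3), (6, 6)}.
Total count |C(F_7)_aff| = 8.


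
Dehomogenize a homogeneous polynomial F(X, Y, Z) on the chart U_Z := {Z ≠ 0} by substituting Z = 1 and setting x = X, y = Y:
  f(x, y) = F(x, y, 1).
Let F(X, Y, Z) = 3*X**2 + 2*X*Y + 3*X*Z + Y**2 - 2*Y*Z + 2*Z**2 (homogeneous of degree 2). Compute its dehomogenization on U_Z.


f(x, y) = 3*x**2 + 2*x*y + 3*x + y**2 - 2*y + 2

On U_Z we set Z = 1. Each monomial c·X^i·Y^j·Z^k in F becomes c·x^i·y^j·1^k = c·x^i·y^j.
Substituting Z = 1: F(X, Y, 1) = 3*x**2 + 2*x*y + 3*x + y**2 - 2*y + 2.
Note: deg(f) ≤ deg(F) = 2; strict inequality happens when F is divisible by Z (lost terms).


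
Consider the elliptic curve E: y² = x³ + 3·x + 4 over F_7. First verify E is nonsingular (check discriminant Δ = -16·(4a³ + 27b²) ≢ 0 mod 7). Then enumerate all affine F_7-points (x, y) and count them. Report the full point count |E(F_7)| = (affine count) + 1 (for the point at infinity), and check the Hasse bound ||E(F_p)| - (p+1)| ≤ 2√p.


Affine points = {(0, 2), (0, 5), (1, 1), (1, 6), (2, 2), (2, 5), (5, 2), (5, 5), (6, 0)}; affine count = 9; |E(F_7)| = 10.

Discriminant check: Δ ∝ 4a³ + 27b² = 4·3³ + 27·4² = 4·27 + 27·16 ≡ 1 (mod 7). Nonzero ⇒ E is nonsingular.
For each x ∈ F_7, compute rhs = x³ + 3·x + 4 mod 7, then count y ∈ F_7 with y² ≡ rhs.
  x = 0: rhs = 4, matching y values: 2, 5 (2 points).
  x = 1: rhs = 1, matching y values: 1, 6 (2 points).
  x = 2: rhs = 4, matching y values: 2, 5 (2 points).
  x = 3: rhs = 5, matching y values: none (0 points).
  x = 4: rhs = 3, matching y values: none (0 points).
  x = 5: rhs = 4, matching y values: 2, 5 (2 points).
  x = 6: rhs = 0, matching y values: 0 (1 points).
Total affine count: 9.
Full point count |E(F_7)| = 9 + 1 = 10.
Hasse bound: |10 − (7+1)| = |2| = 2 ≤ 2√7 ≈ 5.2915 ✓.


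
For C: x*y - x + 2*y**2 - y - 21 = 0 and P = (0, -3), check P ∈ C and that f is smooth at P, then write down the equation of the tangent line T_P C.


Tangent line at P: -4*x - 13*y - 39 = 0.

Step 1: f(0, -3) = 0, so P lies on C.
Step 2: partial derivatives
  f_x(x, y) = y - 1, f_y(x, y) = x + 4*y - 1.
  f_x(P) = -4, f_y(P) = -13 (gradient nonzero, so P is smooth).
Step 3: tangent line at P: -4·(x − 0) + -13·(y − -3) = 0.
Expanding: -4*x - 13*y - 39 = 0.


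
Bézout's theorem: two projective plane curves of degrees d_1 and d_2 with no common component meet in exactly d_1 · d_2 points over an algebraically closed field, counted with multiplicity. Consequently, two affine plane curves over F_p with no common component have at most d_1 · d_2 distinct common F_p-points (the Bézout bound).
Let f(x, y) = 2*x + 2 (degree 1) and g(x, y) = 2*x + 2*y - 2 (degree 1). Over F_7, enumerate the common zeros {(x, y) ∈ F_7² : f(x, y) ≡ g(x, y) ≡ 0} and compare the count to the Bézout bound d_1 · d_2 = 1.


Common zeros: {(6, 2)}; count = 1; Bézout bound = 1.

deg(f) = 1, deg(g) = 1, so Bézout bound = 1.
Scan x ∈ F_7. For each x, list the y ∈ F_7 with f(x, y) ≡ 0 and those with g(x, y) ≡ 0 (mod 7); the common zeros in that column are the intersection.
  x = 0: f ≡ 0 at y ∈ ∅; g ≡ 0 at y ∈ {1}; common: ∅.
  x = 1: f ≡ 0 at y ∈ ∅; g ≡ 0 at y ∈ {0}; common: ∅.
  x = 2: f ≡ 0 at y ∈ ∅; g ≡ 0 at y ∈ {6}; common: ∅.
  x = 3: f ≡ 0 at y ∈ ∅; g ≡ 0 at y ∈ {5}; common: ∅.
  x = 4: f ≡ 0 at y ∈ ∅; g ≡ 0 at y ∈ {4}; common: ∅.
  x = 5: f ≡ 0 at y ∈ ∅; g ≡ 0 at y ∈ {3}; common: ∅.
  x = 6: f ≡ 0 at y ∈ {0, 1, 2, 3, 4, 5, 6}; g ≡ 0 at y ∈ {2}; common: {2}.
Collecting: common zeros = {(6, 2)}, so the count is 1.
Comparison with the Bézout bound: 1 ≤ 1 = deg(f)·deg(g), as expected for curves with no common component (the bound is attained).


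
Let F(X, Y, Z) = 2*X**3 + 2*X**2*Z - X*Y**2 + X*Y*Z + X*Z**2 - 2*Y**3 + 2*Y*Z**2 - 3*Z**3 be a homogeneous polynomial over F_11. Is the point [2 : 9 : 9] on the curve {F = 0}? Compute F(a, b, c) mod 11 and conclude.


F(2,9,9) ≡ 10 (mod 11); P is NOT on the curve.

Evaluate F(2, 9, 9) term-by-term (mod 11).
  2*X**3 ↦ 2·8·1·1 = 16
  2*X**2*Z ↦ 2·4·1·9 = 72
  -X*Y**2 ↦ -1·2·81·1 = -162
  X*Y*Z ↦ 1·2·9·9 = 162
  X*Z**2 ↦ 1·2·1·81 = 162
  -2*Y**3 ↦ -2·1·729·1 = -1458
  2*Y*Z**2 ↦ 2·1·9·81 = 1458
  -3*Z**3 ↦ -3·1·1·729 = -2187
Sum: F(2, 9, 9) = (16) + (72) + (-162) + (162) + (162) + (-1458) + (1458) + (-2187) = -1937.
Reducing mod 11: -1937 ≡ 10 (mod 11).
Since F(a, b, c) ≡ 10 ≠ 0 (mod 11), P does NOT lie on the curve.
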